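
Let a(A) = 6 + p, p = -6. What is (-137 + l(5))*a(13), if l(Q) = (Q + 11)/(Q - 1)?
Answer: 0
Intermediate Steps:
l(Q) = (11 + Q)/(-1 + Q)
a(A) = 0 (a(A) = 6 - 6 = 0)
(-137 + l(5))*a(13) = (-137 + (11 + 5)/(-1 + 5))*0 = (-137 + 16/4)*0 = (-137 + (¼)*16)*0 = (-137 + 4)*0 = -133*0 = 0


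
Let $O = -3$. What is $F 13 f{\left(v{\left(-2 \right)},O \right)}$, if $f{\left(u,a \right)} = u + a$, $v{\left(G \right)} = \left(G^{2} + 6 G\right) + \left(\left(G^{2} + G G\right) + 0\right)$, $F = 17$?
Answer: $-663$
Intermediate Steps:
$v{\left(G \right)} = 3 G^{2} + 6 G$ ($v{\left(G \right)} = \left(G^{2} + 6 G\right) + \left(\left(G^{2} + G^{2}\right) + 0\right) = \left(G^{2} + 6 G\right) + \left(2 G^{2} + 0\right) = \left(G^{2} + 6 G\right) + 2 G^{2} = 3 G^{2} + 6 G$)
$f{\left(u,a \right)} = a + u$
$F 13 f{\left(v{\left(-2 \right)},O \right)} = 17 \cdot 13 \left(-3 + 3 \left(-2\right) \left(2 - 2\right)\right) = 221 \left(-3 + 3 \left(-2\right) 0\right) = 221 \left(-3 + 0\right) = 221 \left(-3\right) = -663$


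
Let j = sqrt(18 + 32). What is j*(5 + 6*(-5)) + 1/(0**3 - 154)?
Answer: -1/154 - 125*sqrt(2) ≈ -176.78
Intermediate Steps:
j = 5*sqrt(2) (j = sqrt(50) = 5*sqrt(2) ≈ 7.0711)
j*(5 + 6*(-5)) + 1/(0**3 - 154) = (5*sqrt(2))*(5 + 6*(-5)) + 1/(0**3 - 154) = (5*sqrt(2))*(5 - 30) + 1/(0 - 154) = (5*sqrt(2))*(-25) + 1/(-154) = -125*sqrt(2) - 1/154 = -1/154 - 125*sqrt(2)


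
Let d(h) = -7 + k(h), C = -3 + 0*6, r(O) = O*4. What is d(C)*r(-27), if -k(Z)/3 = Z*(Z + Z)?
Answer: 6588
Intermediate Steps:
r(O) = 4*O
C = -3 (C = -3 + 0 = -3)
k(Z) = -6*Z² (k(Z) = -3*Z*(Z + Z) = -3*Z*2*Z = -6*Z²)
d(h) = -7 - 6*h²
d(C)*r(-27) = (-7 - 6*(-3)²)*(4*(-27)) = (-7 - 6*9)*(-108) = (-7 - 54)*(-108) = -61*(-108) = 6588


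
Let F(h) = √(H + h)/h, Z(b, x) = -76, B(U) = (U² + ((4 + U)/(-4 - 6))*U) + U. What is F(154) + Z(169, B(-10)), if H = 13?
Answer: -76 + √167/154 ≈ -75.916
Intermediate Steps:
B(U) = U + U² + U*(-⅖ - U/10) (B(U) = (U² + ((4 + U)/(-10))*U) + U = (U² + ((4 + U)*(-⅒))*U) + U = (U² + (-⅖ - U/10)*U) + U = (U² + U*(-⅖ - U/10)) + U = U + U² + U*(-⅖ - U/10))
F(h) = √(13 + h)/h
F(154) + Z(169, B(-10)) = √(13 + 154)/154 - 76 = √167/154 - 76 = -76 + √167/154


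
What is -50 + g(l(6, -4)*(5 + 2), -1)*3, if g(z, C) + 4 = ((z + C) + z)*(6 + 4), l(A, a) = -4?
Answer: -1772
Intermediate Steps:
g(z, C) = -4 + 10*C + 20*z (g(z, C) = -4 + ((z + C) + z)*(6 + 4) = -4 + ((C + z) + z)*10 = -4 + (C + 2*z)*10 = -4 + (10*C + 20*z) = -4 + 10*C + 20*z)
-50 + g(l(6, -4)*(5 + 2), -1)*3 = -50 + (-4 + 10*(-1) + 20*(-4*(5 + 2)))*3 = -50 + (-4 - 10 + 20*(-4*7))*3 = -50 + (-4 - 10 + 20*(-28))*3 = -50 + (-4 - 10 - 560)*3 = -50 - 574*3 = -50 - 1722 = -1772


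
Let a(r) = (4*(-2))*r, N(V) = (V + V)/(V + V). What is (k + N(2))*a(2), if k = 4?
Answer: -80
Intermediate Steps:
N(V) = 1 (N(V) = (2*V)/((2*V)) = (2*V)*(1/(2*V)) = 1)
a(r) = -8*r
(k + N(2))*a(2) = (4 + 1)*(-8*2) = 5*(-16) = -80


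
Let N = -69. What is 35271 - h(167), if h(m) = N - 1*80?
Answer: 35420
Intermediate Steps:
h(m) = -149 (h(m) = -69 - 1*80 = -69 - 80 = -149)
35271 - h(167) = 35271 - 1*(-149) = 35271 + 149 = 35420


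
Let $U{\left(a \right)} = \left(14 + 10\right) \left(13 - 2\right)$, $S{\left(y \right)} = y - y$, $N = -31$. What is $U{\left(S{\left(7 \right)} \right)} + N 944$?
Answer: $-29000$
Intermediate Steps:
$S{\left(y \right)} = 0$
$U{\left(a \right)} = 264$ ($U{\left(a \right)} = 24 \cdot 11 = 264$)
$U{\left(S{\left(7 \right)} \right)} + N 944 = 264 - 29264 = -29000$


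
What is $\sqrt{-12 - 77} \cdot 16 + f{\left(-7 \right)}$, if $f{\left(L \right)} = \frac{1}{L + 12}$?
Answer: $\frac{1}{5} + 16 i \sqrt{89} \approx 0.2 + 150.94 i$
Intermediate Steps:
$f{\left(L \right)} = \frac{1}{12 + L}$
$\sqrt{-12 - 77} \cdot 16 + f{\left(-7 \right)} = \sqrt{-12 - 77} \cdot 16 + \frac{1}{12 - 7} = \sqrt{-89} \cdot 16 + \frac{1}{5} = i \sqrt{89} \cdot 16 + \frac{1}{5} = 16 i \sqrt{89} + \frac{1}{5} = \frac{1}{5} + 16 i \sqrt{89}$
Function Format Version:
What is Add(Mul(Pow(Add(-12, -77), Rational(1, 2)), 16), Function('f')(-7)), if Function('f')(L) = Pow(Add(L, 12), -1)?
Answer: Add(Rational(1, 5), Mul(16, I, Pow(89, Rational(1, 2)))) ≈ Add(0.20000, Mul(150.94, I))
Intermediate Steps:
Function('f')(L) = Pow(Add(12, L), -1)
Add(Mul(Pow(Add(-12, -77), Rational(1, 2)), 16), Function('f')(-7)) = Add(Mul(Pow(Add(-12, -77), Rational(1, 2)), 16), Pow(Add(12, -7), -1)) = Add(Mul(Pow(-89, Rational(1, 2)), 16), Pow(5, -1)) = Add(Mul(Mul(I, Pow(89, Rational(1, 2))), 16), Rational(1, 5)) = Add(Mul(16, I, Pow(89, Rational(1, 2))), Rational(1, 5)) = Add(Rational(1, 5), Mul(16, I, Pow(89, Rational(1, 2))))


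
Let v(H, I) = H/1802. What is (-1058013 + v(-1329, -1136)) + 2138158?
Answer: 1946419961/1802 ≈ 1.0801e+6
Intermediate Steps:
v(H, I) = H/1802 (v(H, I) = H*(1/1802) = H/1802)
(-1058013 + v(-1329, -1136)) + 2138158 = (-1058013 + (1/1802)*(-1329)) + 2138158 = (-1058013 - 1329/1802) + 2138158 = -1906540755/1802 + 2138158 = 1946419961/1802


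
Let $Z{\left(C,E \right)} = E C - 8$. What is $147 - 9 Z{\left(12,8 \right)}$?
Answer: $-645$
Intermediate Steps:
$Z{\left(C,E \right)} = -8 + C E$ ($Z{\left(C,E \right)} = C E - 8 = -8 + C E$)
$147 - 9 Z{\left(12,8 \right)} = 147 - 9 \left(-8 + 12 \cdot 8\right) = 147 - 9 \left(-8 + 96\right) = 147 - 792 = -645$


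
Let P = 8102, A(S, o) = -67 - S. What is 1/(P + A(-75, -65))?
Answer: 1/8110 ≈ 0.00012330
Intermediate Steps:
1/(P + A(-75, -65)) = 1/(8102 + (-67 - 1*(-75))) = 1/(8102 + (-67 + 75)) = 1/(8102 + 8) = 1/8110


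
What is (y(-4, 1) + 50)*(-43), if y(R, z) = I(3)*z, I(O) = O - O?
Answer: -2150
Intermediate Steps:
I(O) = 0
y(R, z) = 0 (y(R, z) = 0*z = 0)
(y(-4, 1) + 50)*(-43) = (0 + 50)*(-43) = 50*(-43) = -2150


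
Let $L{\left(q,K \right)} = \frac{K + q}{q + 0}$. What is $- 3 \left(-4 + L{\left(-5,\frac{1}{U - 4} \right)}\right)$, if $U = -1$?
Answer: $\frac{222}{25} \approx 8.88$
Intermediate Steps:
$L{\left(q,K \right)} = \frac{K + q}{q}$
$- 3 \left(-4 + L{\left(-5,\frac{1}{U - 4} \right)}\right) = - 3 \left(-4 + \frac{\frac{1}{-1 - 4} - 5}{-5}\right) = - 3 \left(-4 - \frac{\frac{1}{-5} - 5}{5}\right) = - 3 \left(-4 - \frac{- \frac{1}{5} - 5}{5}\right) = - 3 \left(-4 - - \frac{26}{25}\right) = - 3 \left(-4 + \frac{26}{25}\right) = \left(-3\right) \left(- \frac{74}{25}\right) = \frac{222}{25}$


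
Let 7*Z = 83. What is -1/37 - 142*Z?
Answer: -436089/259 ≈ -1683.7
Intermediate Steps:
Z = 83/7 (Z = (1/7)*83 = 83/7 ≈ 11.857)
-1/37 - 142*Z = -1/37 - 142*83/7 = -1*1/37 - 11786/7 = -1/37 - 11786/7 = -436089/259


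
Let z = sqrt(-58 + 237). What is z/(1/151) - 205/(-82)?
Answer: 5/2 + 151*sqrt(179) ≈ 2022.7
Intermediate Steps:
z = sqrt(179) ≈ 13.379
z/(1/151) - 205/(-82) = sqrt(179)/(1/151) - 205/(-82) = sqrt(179)/(1/151) - 205*(-1/82) = sqrt(179)*151 + 5/2 = 151*sqrt(179) + 5/2 = 5/2 + 151*sqrt(179)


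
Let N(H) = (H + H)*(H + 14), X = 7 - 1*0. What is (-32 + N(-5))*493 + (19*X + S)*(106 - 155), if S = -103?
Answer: -61616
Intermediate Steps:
X = 7 (X = 7 + 0 = 7)
N(H) = 2*H*(14 + H) (N(H) = (2*H)*(14 + H) = 2*H*(14 + H))
(-32 + N(-5))*493 + (19*X + S)*(106 - 155) = (-32 + 2*(-5)*(14 - 5))*493 + (19*7 - 103)*(106 - 155) = (-32 + 2*(-5)*9)*493 + (133 - 103)*(-49) = (-32 - 90)*493 + 30*(-49) = -122*493 - 1470 = -60146 - 1470 = -61616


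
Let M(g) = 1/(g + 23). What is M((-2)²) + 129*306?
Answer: 1065799/27 ≈ 39474.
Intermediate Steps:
M(g) = 1/(23 + g)
M((-2)²) + 129*306 = 1/(23 + (-2)²) + 129*306 = 1/(23 + 4) + 39474 = 1/27 + 39474 = 1065799/27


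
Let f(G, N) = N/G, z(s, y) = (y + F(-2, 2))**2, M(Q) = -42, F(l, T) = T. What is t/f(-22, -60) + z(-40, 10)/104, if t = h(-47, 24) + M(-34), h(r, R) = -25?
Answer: -9041/390 ≈ -23.182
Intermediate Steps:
z(s, y) = (2 + y)**2 (z(s, y) = (y + 2)**2 = (2 + y)**2)
t = -67 (t = -25 - 42 = -67)
t/f(-22, -60) + z(-40, 10)/104 = -67/((-60/(-22))) + (2 + 10)**2/104 = -67/((-60*(-1/22))) + 12**2*(1/104) = -67/30/11 + 144*(1/104) = -67*11/30 + 18/13 = -737/30 + 18/13 = -9041/390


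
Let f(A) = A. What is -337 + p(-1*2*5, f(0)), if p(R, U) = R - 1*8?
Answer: -355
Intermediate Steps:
p(R, U) = -8 + R (p(R, U) = R - 8 = -8 + R)
-337 + p(-1*2*5, f(0)) = -337 + (-8 - 1*2*5) = -337 + (-8 - 2*5) = -337 + (-8 - 10) = -337 - 18 = -355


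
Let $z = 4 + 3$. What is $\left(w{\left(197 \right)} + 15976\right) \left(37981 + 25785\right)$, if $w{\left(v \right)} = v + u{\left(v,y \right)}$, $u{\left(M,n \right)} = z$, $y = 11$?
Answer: $1031733880$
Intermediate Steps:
$z = 7$
$u{\left(M,n \right)} = 7$
$w{\left(v \right)} = 7 + v$ ($w{\left(v \right)} = v + 7 = 7 + v$)
$\left(w{\left(197 \right)} + 15976\right) \left(37981 + 25785\right) = \left(\left(7 + 197\right) + 15976\right) \left(37981 + 25785\right) = \left(204 + 15976\right) 63766 = 16180 \cdot 63766 = 1031733880$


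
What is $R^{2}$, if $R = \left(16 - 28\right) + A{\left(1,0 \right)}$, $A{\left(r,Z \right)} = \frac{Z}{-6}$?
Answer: $144$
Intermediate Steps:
$A{\left(r,Z \right)} = - \frac{Z}{6}$ ($A{\left(r,Z \right)} = Z \left(- \frac{1}{6}\right) = - \frac{Z}{6}$)
$R = -12$ ($R = \left(16 - 28\right) - 0 = -12 + 0 = -12$)
$R^{2} = \left(-12\right)^{2} = 144$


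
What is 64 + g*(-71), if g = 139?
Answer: -9805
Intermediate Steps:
64 + g*(-71) = 64 + 139*(-71) = 64 - 9869 = -9805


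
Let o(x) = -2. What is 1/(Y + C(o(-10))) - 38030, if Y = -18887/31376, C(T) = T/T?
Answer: -474925294/12489 ≈ -38028.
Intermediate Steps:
C(T) = 1
Y = -18887/31376 (Y = -18887*1/31376 = -18887/31376 ≈ -0.60196)
1/(Y + C(o(-10))) - 38030 = 1/(-18887/31376 + 1) - 38030 = 1/(12489/31376) - 38030 = 31376/12489 - 38030 = -474925294/12489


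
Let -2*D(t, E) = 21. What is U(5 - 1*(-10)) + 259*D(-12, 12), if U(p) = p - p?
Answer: -5439/2 ≈ -2719.5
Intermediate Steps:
D(t, E) = -21/2 (D(t, E) = -1/2*21 = -21/2)
U(p) = 0
U(5 - 1*(-10)) + 259*D(-12, 12) = 0 + 259*(-21/2) = 0 - 5439/2 = -5439/2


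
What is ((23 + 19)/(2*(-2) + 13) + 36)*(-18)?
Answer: -732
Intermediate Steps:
((23 + 19)/(2*(-2) + 13) + 36)*(-18) = (42/(-4 + 13) + 36)*(-18) = (42/9 + 36)*(-18) = (42*(1/9) + 36)*(-18) = (14/3 + 36)*(-18) = (122/3)*(-18) = -732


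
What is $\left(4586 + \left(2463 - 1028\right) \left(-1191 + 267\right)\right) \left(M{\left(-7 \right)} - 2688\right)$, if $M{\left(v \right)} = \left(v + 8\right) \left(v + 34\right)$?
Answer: $3516122994$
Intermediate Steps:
$M{\left(v \right)} = \left(8 + v\right) \left(34 + v\right)$
$\left(4586 + \left(2463 - 1028\right) \left(-1191 + 267\right)\right) \left(M{\left(-7 \right)} - 2688\right) = \left(4586 + \left(2463 - 1028\right) \left(-1191 + 267\right)\right) \left(\left(272 + \left(-7\right)^{2} + 42 \left(-7\right)\right) - 2688\right) = \left(4586 + 1435 \left(-924\right)\right) \left(\left(272 + 49 - 294\right) - 2688\right) = \left(4586 - 1325940\right) \left(27 - 2688\right) = \left(-1321354\right) \left(-2661\right) = 3516122994$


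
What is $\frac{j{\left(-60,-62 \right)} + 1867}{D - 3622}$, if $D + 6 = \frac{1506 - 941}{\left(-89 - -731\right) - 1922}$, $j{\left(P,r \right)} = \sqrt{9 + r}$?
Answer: $- \frac{477952}{928881} - \frac{256 i \sqrt{53}}{928881} \approx -0.51455 - 0.0020064 i$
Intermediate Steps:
$D = - \frac{1649}{256}$ ($D = -6 + \frac{1506 - 941}{\left(-89 - -731\right) - 1922} = -6 + \frac{565}{\left(-89 + 731\right) - 1922} = -6 + \frac{565}{642 - 1922} = -6 + \frac{565}{-1280} = -6 + 565 \left(- \frac{1}{1280}\right) = -6 - \frac{113}{256} = - \frac{1649}{256} \approx -6.4414$)
$\frac{j{\left(-60,-62 \right)} + 1867}{D - 3622} = \frac{\sqrt{9 - 62} + 1867}{- \frac{1649}{256} - 3622} = \frac{\sqrt{-53} + 1867}{- \frac{928881}{256}} = \left(i \sqrt{53} + 1867\right) \left(- \frac{256}{928881}\right) = \left(1867 + i \sqrt{53}\right) \left(- \frac{256}{928881}\right) = - \frac{477952}{928881} - \frac{256 i \sqrt{53}}{928881}$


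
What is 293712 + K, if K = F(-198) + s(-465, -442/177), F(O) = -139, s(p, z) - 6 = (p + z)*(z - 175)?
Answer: 11797198990/31329 ≈ 3.7656e+5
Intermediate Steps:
s(p, z) = 6 + (-175 + z)*(p + z) (s(p, z) = 6 + (p + z)*(z - 175) = 6 + (p + z)*(-175 + z) = 6 + (-175 + z)*(p + z))
K = 2595495742/31329 (K = -139 + (6 + (-442/177)**2 - 175*(-465) - (-77350)/177 - (-205530)/177) = -139 + (6 + (-442*1/177)**2 + 81375 - (-77350)/177 - (-205530)/177) = -139 + (6 + (-442/177)**2 + 81375 - 175*(-442/177) - 465*(-442/177)) = -139 + (6 + 195364/31329 + 81375 + 77350/177 + 68510/59) = -139 + 2599850473/31329 = 2595495742/31329 ≈ 82846.)
293712 + K = 293712 + 2595495742/31329 = 11797198990/31329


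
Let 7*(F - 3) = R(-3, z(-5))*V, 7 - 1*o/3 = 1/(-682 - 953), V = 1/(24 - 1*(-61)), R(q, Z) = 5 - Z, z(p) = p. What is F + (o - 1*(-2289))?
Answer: 150010824/64855 ≈ 2313.0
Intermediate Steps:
V = 1/85 (V = 1/(24 + 61) = 1/85 ≈ 0.011765)
o = 11446/545 (o = 21 - 3/(-682 - 953) = 21 - 3/(-1635) = 21 - 3*(-1/1635) = 21 + 1/545 = 11446/545 ≈ 21.002)
F = 359/119 (F = 3 + ((5 - 1*(-5))*(1/85))/7 = 3 + ((5 + 5)*(1/85))/7 = 3 + (10*(1/85))/7 = 3 + (⅐)*(2/17) = 3 + 2/119 = 359/119 ≈ 3.0168)
F + (o - 1*(-2289)) = 359/119 + (11446/545 - 1*(-2289)) = 359/119 + (11446/545 + 2289) = 359/119 + 1258951/545 = 150010824/64855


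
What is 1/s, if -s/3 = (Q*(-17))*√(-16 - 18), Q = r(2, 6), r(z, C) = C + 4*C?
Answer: -I*√34/52020 ≈ -0.00011209*I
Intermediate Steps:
r(z, C) = 5*C
Q = 30 (Q = 5*6 = 30)
s = 1530*I*√34 (s = -3*30*(-17)*√(-16 - 18) = -(-1530)*√(-34) = -(-1530)*I*√34 = 1530*I*√34 ≈ 8921.4*I)
1/s = 1/(1530*I*√34) = -I*√34/52020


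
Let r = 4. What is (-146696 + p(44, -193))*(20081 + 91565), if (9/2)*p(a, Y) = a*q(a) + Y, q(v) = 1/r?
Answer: -147442833688/9 ≈ -1.6383e+10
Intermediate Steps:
q(v) = ¼ (q(v) = 1/4 = ¼)
p(a, Y) = a/18 + 2*Y/9 (p(a, Y) = 2*(a*(¼) + Y)/9 = 2*(a/4 + Y)/9 = 2*(Y + a/4)/9 = a/18 + 2*Y/9)
(-146696 + p(44, -193))*(20081 + 91565) = (-146696 + ((1/18)*44 + (2/9)*(-193)))*(20081 + 91565) = (-146696 + (22/9 - 386/9))*111646 = (-146696 - 364/9)*111646 = -1320628/9*111646 = -147442833688/9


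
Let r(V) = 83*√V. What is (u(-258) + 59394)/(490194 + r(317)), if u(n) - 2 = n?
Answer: 28989092772/240287973823 - 4908454*√317/240287973823 ≈ 0.12028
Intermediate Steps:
u(n) = 2 + n
(u(-258) + 59394)/(490194 + r(317)) = ((2 - 258) + 59394)/(490194 + 83*√317) = (-256 + 59394)/(490194 + 83*√317) = 59138/(490194 + 83*√317)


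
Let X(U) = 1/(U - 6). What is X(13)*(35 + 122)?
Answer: 157/7 ≈ 22.429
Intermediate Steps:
X(U) = 1/(-6 + U)
X(13)*(35 + 122) = (35 + 122)/(-6 + 13) = 157/7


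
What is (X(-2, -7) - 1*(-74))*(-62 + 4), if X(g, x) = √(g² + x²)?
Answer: -4292 - 58*√53 ≈ -4714.3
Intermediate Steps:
(X(-2, -7) - 1*(-74))*(-62 + 4) = (√((-2)² + (-7)²) - 1*(-74))*(-62 + 4) = (√(4 + 49) + 74)*(-58) = (√53 + 74)*(-58) = (74 + √53)*(-58) = -4292 - 58*√53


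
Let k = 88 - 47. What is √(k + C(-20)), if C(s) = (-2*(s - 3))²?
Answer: √2157 ≈ 46.443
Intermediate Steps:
C(s) = (6 - 2*s)² (C(s) = (-2*(-3 + s))² = (6 - 2*s)²)
k = 41
√(k + C(-20)) = √(41 + 4*(-3 - 20)²) = √(41 + 4*(-23)²) = √(41 + 4*529) = √(41 + 2116) = √2157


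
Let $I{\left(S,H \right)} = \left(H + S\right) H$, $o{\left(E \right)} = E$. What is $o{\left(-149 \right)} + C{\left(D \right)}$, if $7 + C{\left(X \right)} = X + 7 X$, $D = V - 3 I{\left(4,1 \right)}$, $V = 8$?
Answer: $-212$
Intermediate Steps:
$I{\left(S,H \right)} = H \left(H + S\right)$
$D = -7$ ($D = 8 - 3 \cdot 1 \left(1 + 4\right) = 8 - 3 \cdot 1 \cdot 5 = 8 - 15 = -7$)
$C{\left(X \right)} = -7 + 8 X$ ($C{\left(X \right)} = -7 + \left(X + 7 X\right) = -7 + 8 X$)
$o{\left(-149 \right)} + C{\left(D \right)} = -149 + \left(-7 + 8 \left(-7\right)\right) = -149 - 63 = -212$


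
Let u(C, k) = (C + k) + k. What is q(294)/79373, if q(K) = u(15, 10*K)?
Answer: 5895/79373 ≈ 0.074270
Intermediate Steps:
u(C, k) = C + 2*k
q(K) = 15 + 20*K (q(K) = 15 + 2*(10*K) = 15 + 20*K)
q(294)/79373 = (15 + 20*294)/79373 = (15 + 5880)*(1/79373) = 5895*(1/79373) = 5895/79373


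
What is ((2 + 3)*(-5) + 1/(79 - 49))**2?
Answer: 561001/900 ≈ 623.33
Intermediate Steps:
((2 + 3)*(-5) + 1/(79 - 49))**2 = (5*(-5) + 1/30)**2 = (-25 + 1/30)**2 = (-749/30)**2 = 561001/900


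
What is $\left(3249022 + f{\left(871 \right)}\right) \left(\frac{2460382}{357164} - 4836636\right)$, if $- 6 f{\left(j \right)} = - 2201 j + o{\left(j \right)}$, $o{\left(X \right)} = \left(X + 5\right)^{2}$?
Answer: $- \frac{17830793848657190747}{1071492} \approx -1.6641 \cdot 10^{13}$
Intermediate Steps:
$o{\left(X \right)} = \left(5 + X\right)^{2}$
$f{\left(j \right)} = - \frac{\left(5 + j\right)^{2}}{6} + \frac{2201 j}{6}$ ($f{\left(j \right)} = - \frac{- 2201 j + \left(5 + j\right)^{2}}{6} = - \frac{\left(5 + j\right)^{2} - 2201 j}{6} = - \frac{\left(5 + j\right)^{2}}{6} + \frac{2201 j}{6}$)
$\left(3249022 + f{\left(871 \right)}\right) \left(\frac{2460382}{357164} - 4836636\right) = \left(3249022 + \left(- \frac{\left(5 + 871\right)^{2}}{6} + \frac{2201}{6} \cdot 871\right)\right) \left(\frac{2460382}{357164} - 4836636\right) = \left(3249022 + \left(- \frac{876^{2}}{6} + \frac{1917071}{6}\right)\right) \left(2460382 \cdot \frac{1}{357164} - 4836636\right) = \left(3249022 + \left(\left(- \frac{1}{6}\right) 767376 + \frac{1917071}{6}\right)\right) \left(\frac{1230191}{178582} - 4836636\right) = \left(3249022 + \left(-127896 + \frac{1917071}{6}\right)\right) \left(- \frac{863734899961}{178582}\right) = \left(3249022 + \frac{1149695}{6}\right) \left(- \frac{863734899961}{178582}\right) = \frac{20643827}{6} \left(- \frac{863734899961}{178582}\right) = - \frac{17830793848657190747}{1071492}$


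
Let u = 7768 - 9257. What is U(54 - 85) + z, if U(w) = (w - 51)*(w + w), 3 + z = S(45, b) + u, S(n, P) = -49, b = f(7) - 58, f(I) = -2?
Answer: 3543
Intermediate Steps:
b = -60 (b = -2 - 58 = -60)
u = -1489
z = -1541 (z = -3 + (-49 - 1489) = -3 - 1538 = -1541)
U(w) = 2*w*(-51 + w) (U(w) = (-51 + w)*(2*w) = 2*w*(-51 + w))
U(54 - 85) + z = 2*(54 - 85)*(-51 + (54 - 85)) - 1541 = 2*(-31)*(-51 - 31) - 1541 = 2*(-31)*(-82) - 1541 = 5084 - 1541 = 3543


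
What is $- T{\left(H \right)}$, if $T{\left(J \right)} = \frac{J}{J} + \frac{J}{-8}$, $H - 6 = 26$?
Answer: $3$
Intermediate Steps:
$H = 32$ ($H = 6 + 26 = 32$)
$T{\left(J \right)} = 1 - \frac{J}{8}$ ($T{\left(J \right)} = 1 + J \left(- \frac{1}{8}\right) = 1 - \frac{J}{8}$)
$- T{\left(H \right)} = - (1 - 4) = \left(-1\right) \left(-3\right) = 3$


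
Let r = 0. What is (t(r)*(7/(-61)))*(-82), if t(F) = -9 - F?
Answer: -5166/61 ≈ -84.688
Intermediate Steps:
(t(r)*(7/(-61)))*(-82) = ((-9 - 1*0)*(7/(-61)))*(-82) = ((-9 + 0)*(7*(-1/61)))*(-82) = -9*(-7/61)*(-82) = (63/61)*(-82) = -5166/61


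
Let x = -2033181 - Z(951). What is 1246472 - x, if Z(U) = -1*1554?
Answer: 3278099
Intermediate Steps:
Z(U) = -1554
x = -2031627 (x = -2033181 - 1*(-1554) = -2033181 + 1554 = -2031627)
1246472 - x = 1246472 - 1*(-2031627) = 1246472 + 2031627 = 3278099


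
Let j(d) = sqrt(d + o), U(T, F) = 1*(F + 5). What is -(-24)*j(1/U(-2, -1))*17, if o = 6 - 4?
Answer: 612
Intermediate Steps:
o = 2
U(T, F) = 5 + F (U(T, F) = 1*(5 + F) = 5 + F)
j(d) = sqrt(2 + d) (j(d) = sqrt(d + 2) = sqrt(2 + d))
-(-24)*j(1/U(-2, -1))*17 = -(-24)*sqrt(2 + 1/(5 - 1))*17 = -(-24)*sqrt(2 + 1/4)*17 = -(-24)*sqrt(9/4)*17 = -(-24)*3/2*17 = -12*(-3)*17 = 36*17 = 612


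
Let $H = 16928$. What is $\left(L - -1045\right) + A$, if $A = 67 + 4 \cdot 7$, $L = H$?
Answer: $18068$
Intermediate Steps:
$L = 16928$
$A = 95$ ($A = 67 + 28 = 95$)
$\left(L - -1045\right) + A = \left(16928 - -1045\right) + 95 = \left(16928 + 1045\right) + 95 = 17973 + 95 = 18068$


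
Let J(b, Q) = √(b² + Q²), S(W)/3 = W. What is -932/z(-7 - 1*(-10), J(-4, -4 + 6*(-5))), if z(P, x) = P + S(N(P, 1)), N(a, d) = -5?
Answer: 233/3 ≈ 77.667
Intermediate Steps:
S(W) = 3*W
J(b, Q) = √(Q² + b²)
z(P, x) = -15 + P (z(P, x) = P + 3*(-5) = P - 15 = -15 + P)
-932/z(-7 - 1*(-10), J(-4, -4 + 6*(-5))) = -932/(-15 + (-7 - 1*(-10))) = -932/(-15 + (-7 + 10)) = -932/(-15 + 3) = -932/(-12) = -932*(-1/12) = 233/3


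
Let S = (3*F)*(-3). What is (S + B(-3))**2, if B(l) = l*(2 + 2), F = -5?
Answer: 1089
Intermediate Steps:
B(l) = 4*l (B(l) = l*4 = 4*l)
S = 45 (S = (3*(-5))*(-3) = -15*(-3) = 45)
(S + B(-3))**2 = (45 + 4*(-3))**2 = (45 - 12)**2 = 33**2 = 1089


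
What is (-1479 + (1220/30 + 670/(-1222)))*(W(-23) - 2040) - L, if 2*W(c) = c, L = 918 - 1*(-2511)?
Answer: 5404484348/1833 ≈ 2.9484e+6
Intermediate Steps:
L = 3429 (L = 918 + 2511 = 3429)
W(c) = c/2
(-1479 + (1220/30 + 670/(-1222)))*(W(-23) - 2040) - L = (-1479 + (1220/30 + 670/(-1222)))*((½)*(-23) - 2040) - 1*3429 = (-1479 + (1220*(1/30) + 670*(-1/1222)))*(-23/2 - 2040) - 3429 = (-1479 + (122/3 - 335/611))*(-4103/2) - 3429 = (-1479 + 73537/1833)*(-4103/2) - 3429 = -2637470/1833*(-4103/2) - 3429 = 5410769705/1833 - 3429 = 5404484348/1833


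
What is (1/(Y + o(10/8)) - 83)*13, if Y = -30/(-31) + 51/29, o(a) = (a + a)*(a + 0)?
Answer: -45314061/42083 ≈ -1076.8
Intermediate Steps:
o(a) = 2*a² (o(a) = (2*a)*a = 2*a²)
Y = 2451/899 (Y = -30*(-1/31) + 51*(1/29) = 30/31 + 51/29 = 2451/899 ≈ 2.7264)
(1/(Y + o(10/8)) - 83)*13 = (1/(2451/899 + 2*(10/8)²) - 83)*13 = (1/(2451/899 + 2*(10*(⅛))²) - 83)*13 = (1/(2451/899 + 2*(5/4)²) - 83)*13 = (1/(2451/899 + 2*(25/16)) - 83)*13 = (1/(2451/899 + 25/8) - 83)*13 = (1/(42083/7192) - 83)*13 = (7192/42083 - 83)*13 = -3485697/42083*13 = -45314061/42083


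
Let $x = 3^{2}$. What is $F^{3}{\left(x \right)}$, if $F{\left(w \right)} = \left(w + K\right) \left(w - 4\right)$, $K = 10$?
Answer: $857375$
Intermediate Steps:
$x = 9$
$F{\left(w \right)} = \left(-4 + w\right) \left(10 + w\right)$ ($F{\left(w \right)} = \left(w + 10\right) \left(w - 4\right) = \left(10 + w\right) \left(-4 + w\right) = \left(-4 + w\right) \left(10 + w\right)$)
$F^{3}{\left(x \right)} = \left(-40 + 9^{2} + 6 \cdot 9\right)^{3} = \left(-40 + 81 + 54\right)^{3} = 95^{3} = 857375$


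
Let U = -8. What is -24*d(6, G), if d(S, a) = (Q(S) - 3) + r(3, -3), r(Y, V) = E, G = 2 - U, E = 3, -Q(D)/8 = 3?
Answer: 576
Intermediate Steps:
Q(D) = -24 (Q(D) = -8*3 = -24)
G = 10 (G = 2 - 1*(-8) = 2 + 8 = 10)
r(Y, V) = 3
d(S, a) = -24 (d(S, a) = (-24 - 3) + 3 = -27 + 3 = -24)
-24*d(6, G) = -24*(-24) = 576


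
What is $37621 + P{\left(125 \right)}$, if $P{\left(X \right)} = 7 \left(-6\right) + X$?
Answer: $37704$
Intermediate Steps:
$P{\left(X \right)} = -42 + X$
$37621 + P{\left(125 \right)} = 37621 + \left(-42 + 125\right) = 37621 + 83 = 37704$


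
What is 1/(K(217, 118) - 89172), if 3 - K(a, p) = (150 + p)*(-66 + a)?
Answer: -1/129637 ≈ -7.7139e-6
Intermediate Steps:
K(a, p) = 3 - (-66 + a)*(150 + p) (K(a, p) = 3 - (150 + p)*(-66 + a) = 3 - (-66 + a)*(150 + p))
1/(K(217, 118) - 89172) = 1/((9903 - 150*217 + 66*118 - 1*217*118) - 89172) = 1/((9903 - 32550 + 7788 - 25606) - 89172) = 1/(-40465 - 89172) = 1/(-129637) = -1/129637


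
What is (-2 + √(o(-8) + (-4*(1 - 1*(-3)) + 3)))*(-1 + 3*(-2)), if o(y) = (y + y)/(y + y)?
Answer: 14 - 14*I*√3 ≈ 14.0 - 24.249*I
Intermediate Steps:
o(y) = 1 (o(y) = (2*y)/((2*y)) = (2*y)*(1/(2*y)) = 1)
(-2 + √(o(-8) + (-4*(1 - 1*(-3)) + 3)))*(-1 + 3*(-2)) = (-2 + √(1 + (-4*(1 - 1*(-3)) + 3)))*(-1 + 3*(-2)) = (-2 + √(1 + (-4*(1 + 3) + 3)))*(-1 - 6) = (-2 + √(1 + (-4*4 + 3)))*(-7) = (-2 + √(1 + (-16 + 3)))*(-7) = (-2 + √(1 - 13))*(-7) = (-2 + √(-12))*(-7) = (-2 + 2*I*√3)*(-7) = 14 - 14*I*√3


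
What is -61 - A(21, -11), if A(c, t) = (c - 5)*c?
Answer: -397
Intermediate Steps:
A(c, t) = c*(-5 + c) (A(c, t) = (-5 + c)*c = c*(-5 + c))
-61 - A(21, -11) = -61 - 21*(-5 + 21) = -61 - 21*16 = -61 - 1*336 = -61 - 336 = -397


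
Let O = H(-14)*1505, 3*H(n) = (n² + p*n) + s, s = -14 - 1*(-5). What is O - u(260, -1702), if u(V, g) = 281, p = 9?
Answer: 90962/3 ≈ 30321.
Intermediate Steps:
s = -9 (s = -14 + 5 = -9)
H(n) = -3 + 3*n + n²/3 (H(n) = ((n² + 9*n) - 9)/3 = (-9 + n² + 9*n)/3 = -3 + 3*n + n²/3)
O = 91805/3 (O = (-3 + 3*(-14) + (⅓)*(-14)²)*1505 = (-3 - 42 + (⅓)*196)*1505 = (-3 - 42 + 196/3)*1505 = (61/3)*1505 = 91805/3 ≈ 30602.)
O - u(260, -1702) = 91805/3 - 1*281 = 91805/3 - 281 = 90962/3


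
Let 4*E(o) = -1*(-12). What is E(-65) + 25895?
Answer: 25898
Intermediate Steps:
E(o) = 3 (E(o) = (-1*(-12))/4 = (¼)*12 = 3)
E(-65) + 25895 = 3 + 25895 = 25898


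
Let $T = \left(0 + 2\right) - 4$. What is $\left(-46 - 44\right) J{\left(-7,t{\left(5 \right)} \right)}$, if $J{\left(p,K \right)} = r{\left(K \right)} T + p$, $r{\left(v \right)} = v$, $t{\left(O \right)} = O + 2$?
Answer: $1890$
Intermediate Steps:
$t{\left(O \right)} = 2 + O$
$T = -2$ ($T = 2 - 4 = -2$)
$J{\left(p,K \right)} = p - 2 K$ ($J{\left(p,K \right)} = K \left(-2\right) + p = - 2 K + p = p - 2 K$)
$\left(-46 - 44\right) J{\left(-7,t{\left(5 \right)} \right)} = \left(-46 - 44\right) \left(-7 - 2 \left(2 + 5\right)\right) = - 90 \left(-7 - 14\right) = \left(-90\right) \left(-21\right) = 1890$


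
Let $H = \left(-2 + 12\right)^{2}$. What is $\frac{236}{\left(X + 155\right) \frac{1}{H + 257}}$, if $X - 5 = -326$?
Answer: $- \frac{42126}{83} \approx -507.54$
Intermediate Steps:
$X = -321$ ($X = 5 - 326 = -321$)
$H = 100$ ($H = 10^{2} = 100$)
$\frac{236}{\left(X + 155\right) \frac{1}{H + 257}} = \frac{236}{\left(-321 + 155\right) \frac{1}{100 + 257}} = \frac{236}{\left(-166\right) \frac{1}{357}} = \frac{236}{- \frac{166}{357}} = 236 \left(- \frac{357}{166}\right) = - \frac{42126}{83}$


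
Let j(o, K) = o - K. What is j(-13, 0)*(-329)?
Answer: 4277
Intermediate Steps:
j(-13, 0)*(-329) = (-13 - 1*0)*(-329) = (-13 + 0)*(-329) = -13*(-329) = 4277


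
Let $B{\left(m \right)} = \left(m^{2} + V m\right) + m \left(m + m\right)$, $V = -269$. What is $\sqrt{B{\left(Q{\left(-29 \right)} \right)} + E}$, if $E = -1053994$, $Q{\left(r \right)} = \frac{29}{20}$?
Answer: $\frac{3 i \sqrt{46861233}}{20} \approx 1026.8 i$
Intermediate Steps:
$Q{\left(r \right)} = \frac{29}{20}$ ($Q{\left(r \right)} = 29 \cdot \frac{1}{20} = \frac{29}{20}$)
$B{\left(m \right)} = - 269 m + 3 m^{2}$ ($B{\left(m \right)} = \left(m^{2} - 269 m\right) + m \left(m + m\right) = \left(m^{2} - 269 m\right) + m 2 m = \left(m^{2} - 269 m\right) + 2 m^{2} = - 269 m + 3 m^{2}$)
$\sqrt{B{\left(Q{\left(-29 \right)} \right)} + E} = \sqrt{\frac{29 \left(-269 + 3 \cdot \frac{29}{20}\right)}{20} - 1053994} = \sqrt{\frac{29 \left(-269 + \frac{87}{20}\right)}{20} - 1053994} = \sqrt{\frac{29}{20} \left(- \frac{5293}{20}\right) - 1053994} = \sqrt{- \frac{153497}{400} - 1053994} = \sqrt{- \frac{421751097}{400}} = \frac{3 i \sqrt{46861233}}{20}$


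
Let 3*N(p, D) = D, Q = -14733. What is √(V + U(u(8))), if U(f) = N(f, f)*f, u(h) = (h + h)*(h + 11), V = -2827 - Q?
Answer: √384402/3 ≈ 206.67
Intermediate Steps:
N(p, D) = D/3
V = 11906 (V = -2827 - 1*(-14733) = -2827 + 14733 = 11906)
u(h) = 2*h*(11 + h) (u(h) = (2*h)*(11 + h) = 2*h*(11 + h))
U(f) = f²/3 (U(f) = (f/3)*f = f²/3)
√(V + U(u(8))) = √(11906 + (2*8*(11 + 8))²/3) = √(11906 + (2*8*19)²/3) = √(11906 + (⅓)*304²) = √(11906 + (⅓)*92416) = √(11906 + 92416/3) = √(128134/3) = √384402/3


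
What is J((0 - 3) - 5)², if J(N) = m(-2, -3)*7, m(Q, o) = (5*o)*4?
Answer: 176400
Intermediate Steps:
m(Q, o) = 20*o
J(N) = -420 (J(N) = (20*(-3))*7 = -60*7 = -420)
J((0 - 3) - 5)² = (-420)² = 176400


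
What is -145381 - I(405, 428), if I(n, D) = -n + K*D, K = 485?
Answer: -352556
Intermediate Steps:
I(n, D) = -n + 485*D
-145381 - I(405, 428) = -145381 - (-1*405 + 485*428) = -145381 - (-405 + 207580) = -145381 - 1*207175 = -145381 - 207175 = -352556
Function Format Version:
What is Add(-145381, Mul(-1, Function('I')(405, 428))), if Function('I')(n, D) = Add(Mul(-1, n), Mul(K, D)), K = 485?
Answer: -352556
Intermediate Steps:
Function('I')(n, D) = Add(Mul(-1, n), Mul(485, D))
Add(-145381, Mul(-1, Function('I')(405, 428))) = Add(-145381, Mul(-1, Add(Mul(-1, 405), Mul(485, 428)))) = Add(-145381, Mul(-1, Add(-405, 207580))) = Add(-145381, Mul(-1, 207175)) = Add(-145381, -207175) = -352556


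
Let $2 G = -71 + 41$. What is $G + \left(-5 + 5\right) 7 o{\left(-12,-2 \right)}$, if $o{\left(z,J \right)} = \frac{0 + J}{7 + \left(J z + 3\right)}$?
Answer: $-15$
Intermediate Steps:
$o{\left(z,J \right)} = \frac{J}{10 + J z}$ ($o{\left(z,J \right)} = \frac{J}{7 + \left(3 + J z\right)} = \frac{J}{10 + J z}$)
$G = -15$ ($G = \frac{-71 + 41}{2} = \frac{1}{2} \left(-30\right) = -15$)
$G + \left(-5 + 5\right) 7 o{\left(-12,-2 \right)} = -15 + \left(-5 + 5\right) 7 \left(- \frac{2}{10 - -24}\right) = -15 + 0 \cdot 7 \left(- \frac{2}{10 + 24}\right) = -15 + 0 \left(- \frac{2}{34}\right) = -15 + 0 \left(\left(-2\right) \frac{1}{34}\right) = -15 + 0 \left(- \frac{1}{17}\right) = -15 + 0 = -15$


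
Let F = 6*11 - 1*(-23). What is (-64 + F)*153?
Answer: 3825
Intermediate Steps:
F = 89 (F = 66 + 23 = 89)
(-64 + F)*153 = (-64 + 89)*153 = 25*153 = 3825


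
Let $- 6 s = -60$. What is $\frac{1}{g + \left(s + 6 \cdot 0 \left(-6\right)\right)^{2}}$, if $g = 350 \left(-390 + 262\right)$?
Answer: $- \frac{1}{44700} \approx -2.2371 \cdot 10^{-5}$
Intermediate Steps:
$s = 10$ ($s = \left(- \frac{1}{6}\right) \left(-60\right) = 10$)
$g = -44800$ ($g = 350 \left(-128\right) = -44800$)
$\frac{1}{g + \left(s + 6 \cdot 0 \left(-6\right)\right)^{2}} = \frac{1}{-44800 + \left(10 + 6 \cdot 0 \left(-6\right)\right)^{2}} = \frac{1}{-44800 + \left(10 + 0 \left(-6\right)\right)^{2}} = \frac{1}{-44800 + \left(10 + 0\right)^{2}} = \frac{1}{-44800 + 10^{2}} = \frac{1}{-44800 + 100} = \frac{1}{-44700} = - \frac{1}{44700}$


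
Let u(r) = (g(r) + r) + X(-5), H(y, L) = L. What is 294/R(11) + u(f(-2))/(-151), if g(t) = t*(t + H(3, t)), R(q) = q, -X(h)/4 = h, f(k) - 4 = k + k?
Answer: 44174/1661 ≈ 26.595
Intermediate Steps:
f(k) = 4 + 2*k (f(k) = 4 + (k + k) = 4 + 2*k)
X(h) = -4*h
g(t) = 2*t**2 (g(t) = t*(t + t) = t*(2*t) = 2*t**2)
u(r) = 20 + r + 2*r**2 (u(r) = (2*r**2 + r) - 4*(-5) = (r + 2*r**2) + 20 = 20 + r + 2*r**2)
294/R(11) + u(f(-2))/(-151) = 294/11 + (20 + (4 + 2*(-2)) + 2*(4 + 2*(-2))**2)/(-151) = 294*(1/11) + (20 + (4 - 4) + 2*(4 - 4)**2)*(-1/151) = 294/11 + (20 + 0 + 2*0**2)*(-1/151) = 294/11 + (20 + 0 + 2*0)*(-1/151) = 294/11 + (20 + 0 + 0)*(-1/151) = 294/11 + 20*(-1/151) = 294/11 - 20/151 = 44174/1661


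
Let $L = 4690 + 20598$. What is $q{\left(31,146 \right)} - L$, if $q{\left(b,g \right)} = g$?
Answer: $-25142$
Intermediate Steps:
$L = 25288$
$q{\left(31,146 \right)} - L = 146 - 25288 = -25142$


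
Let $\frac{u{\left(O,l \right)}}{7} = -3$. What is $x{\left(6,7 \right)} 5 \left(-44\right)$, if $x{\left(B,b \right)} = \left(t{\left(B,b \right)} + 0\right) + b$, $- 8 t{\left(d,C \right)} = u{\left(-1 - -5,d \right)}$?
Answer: $- \frac{4235}{2} \approx -2117.5$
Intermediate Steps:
$u{\left(O,l \right)} = -21$ ($u{\left(O,l \right)} = 7 \left(-3\right) = -21$)
$t{\left(d,C \right)} = \frac{21}{8}$ ($t{\left(d,C \right)} = \left(- \frac{1}{8}\right) \left(-21\right) = \frac{21}{8}$)
$x{\left(B,b \right)} = \frac{21}{8} + b$ ($x{\left(B,b \right)} = \left(\frac{21}{8} + 0\right) + b = \frac{21}{8} + b$)
$x{\left(6,7 \right)} 5 \left(-44\right) = \left(\frac{21}{8} + 7\right) 5 \left(-44\right) = \frac{77}{8} \cdot 5 \left(-44\right) = \frac{385}{8} \left(-44\right) = - \frac{4235}{2}$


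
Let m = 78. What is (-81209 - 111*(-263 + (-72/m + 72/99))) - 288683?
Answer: -48716849/143 ≈ -3.4068e+5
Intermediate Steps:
(-81209 - 111*(-263 + (-72/m + 72/99))) - 288683 = (-81209 - 111*(-263 + (-72/78 + 72/99))) - 288683 = (-81209 - 111*(-263 + (-72*1/78 + 72*(1/99)))) - 288683 = (-81209 - 111*(-263 + (-12/13 + 8/11))) - 288683 = (-81209 - 111*(-263 - 28/143)) - 288683 = (-81209 - 111*(-37637/143)) - 288683 = (-81209 + 4177707/143) - 288683 = -7435180/143 - 288683 = -48716849/143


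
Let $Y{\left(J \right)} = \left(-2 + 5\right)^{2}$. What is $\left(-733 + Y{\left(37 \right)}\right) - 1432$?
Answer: $-2156$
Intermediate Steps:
$Y{\left(J \right)} = 9$ ($Y{\left(J \right)} = 3^{2} = 9$)
$\left(-733 + Y{\left(37 \right)}\right) - 1432 = \left(-733 + 9\right) - 1432 = -724 - 1432 = -2156$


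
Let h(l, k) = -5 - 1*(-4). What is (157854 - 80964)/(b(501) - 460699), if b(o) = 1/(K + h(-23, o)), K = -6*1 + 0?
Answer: -269115/1612447 ≈ -0.16690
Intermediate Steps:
h(l, k) = -1 (h(l, k) = -5 + 4 = -1)
K = -6 (K = -6 + 0 = -6)
b(o) = -⅐ (b(o) = 1/(-6 - 1) = 1/(-7) = -⅐)
(157854 - 80964)/(b(501) - 460699) = (157854 - 80964)/(-⅐ - 460699) = 76890/(-3224894/7) = 76890*(-7/3224894) = -269115/1612447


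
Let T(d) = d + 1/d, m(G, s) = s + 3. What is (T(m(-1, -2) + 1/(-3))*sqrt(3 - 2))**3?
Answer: 2197/216 ≈ 10.171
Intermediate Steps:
m(G, s) = 3 + s
(T(m(-1, -2) + 1/(-3))*sqrt(3 - 2))**3 = ((((3 - 2) + 1/(-3)) + 1/((3 - 2) + 1/(-3)))*sqrt(3 - 2))**3 = (((1 - 1/3) + 1/(1 - 1/3))*sqrt(1))**3 = ((2/3 + 1/(2/3))*1)**3 = ((2/3 + 3/2)*1)**3 = ((13/6)*1)**3 = (13/6)**3 = 2197/216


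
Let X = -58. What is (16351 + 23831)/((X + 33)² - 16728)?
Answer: -40182/16103 ≈ -2.4953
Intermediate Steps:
(16351 + 23831)/((X + 33)² - 16728) = (16351 + 23831)/((-58 + 33)² - 16728) = 40182/((-25)² - 16728) = 40182/(625 - 16728) = 40182/(-16103) = 40182*(-1/16103) = -40182/16103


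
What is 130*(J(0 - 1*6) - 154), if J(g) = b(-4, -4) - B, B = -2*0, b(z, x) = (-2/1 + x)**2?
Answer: -15340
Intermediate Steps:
b(z, x) = (-2 + x)**2 (b(z, x) = (-2*1 + x)**2 = (-2 + x)**2)
B = 0
J(g) = 36 (J(g) = (-2 - 4)**2 - 1*0 = (-6)**2 + 0 = 36 + 0 = 36)
130*(J(0 - 1*6) - 154) = 130*(36 - 154) = 130*(-118) = -15340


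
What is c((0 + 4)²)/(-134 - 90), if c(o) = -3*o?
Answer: 3/14 ≈ 0.21429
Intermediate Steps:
c((0 + 4)²)/(-134 - 90) = (-3*(0 + 4)²)/(-134 - 90) = -3*4²/(-224) = -3*16*(-1/224) = -48*(-1/224) = 3/14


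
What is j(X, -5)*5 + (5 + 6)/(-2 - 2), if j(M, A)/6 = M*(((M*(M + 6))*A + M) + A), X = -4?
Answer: -14891/4 ≈ -3722.8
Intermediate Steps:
j(M, A) = 6*M*(A + M + A*M*(6 + M)) (j(M, A) = 6*(M*(((M*(M + 6))*A + M) + A)) = 6*(M*(((M*(6 + M))*A + M) + A)) = 6*(M*((A*M*(6 + M) + M) + A)) = 6*(M*((M + A*M*(6 + M)) + A)) = 6*(M*(A + M + A*M*(6 + M))) = 6*M*(A + M + A*M*(6 + M)))
j(X, -5)*5 + (5 + 6)/(-2 - 2) = (6*(-4)*(-5 - 4 - 5*(-4)**2 + 6*(-5)*(-4)))*5 + (5 + 6)/(-2 - 2) = (6*(-4)*(-5 - 4 - 5*16 + 120))*5 + 11/(-4) = (6*(-4)*(-5 - 4 - 80 + 120))*5 + 11*(-1/4) = (6*(-4)*31)*5 - 11/4 = -744*5 - 11/4 = -3720 - 11/4 = -14891/4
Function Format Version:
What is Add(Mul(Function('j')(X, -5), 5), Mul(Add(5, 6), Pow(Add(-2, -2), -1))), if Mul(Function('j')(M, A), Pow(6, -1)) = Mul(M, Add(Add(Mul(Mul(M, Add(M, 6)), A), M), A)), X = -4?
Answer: Rational(-14891, 4) ≈ -3722.8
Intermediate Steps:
Function('j')(M, A) = Mul(6, M, Add(A, M, Mul(A, M, Add(6, M)))) (Function('j')(M, A) = Mul(6, Mul(M, Add(Add(Mul(Mul(M, Add(M, 6)), A), M), A))) = Mul(6, Mul(M, Add(Add(Mul(Mul(M, Add(6, M)), A), M), A))) = Mul(6, Mul(M, Add(Add(Mul(A, M, Add(6, M)), M), A))) = Mul(6, Mul(M, Add(Add(M, Mul(A, M, Add(6, M))), A))) = Mul(6, Mul(M, Add(A, M, Mul(A, M, Add(6, M))))) = Mul(6, M, Add(A, M, Mul(A, M, Add(6, M)))))
Add(Mul(Function('j')(X, -5), 5), Mul(Add(5, 6), Pow(Add(-2, -2), -1))) = Add(Mul(Mul(6, -4, Add(-5, -4, Mul(-5, Pow(-4, 2)), Mul(6, -5, -4))), 5), Mul(Add(5, 6), Pow(Add(-2, -2), -1))) = Add(Mul(Mul(6, -4, Add(-5, -4, Mul(-5, 16), 120)), 5), Mul(11, Pow(-4, -1))) = Add(Mul(Mul(6, -4, Add(-5, -4, -80, 120)), 5), Mul(11, Rational(-1, 4))) = Add(Mul(Mul(6, -4, 31), 5), Rational(-11, 4)) = Add(Mul(-744, 5), Rational(-11, 4)) = Add(-3720, Rational(-11, 4)) = Rational(-14891, 4)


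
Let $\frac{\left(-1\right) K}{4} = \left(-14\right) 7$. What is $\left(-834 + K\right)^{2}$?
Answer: $195364$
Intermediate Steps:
$K = 392$ ($K = - 4 \left(\left(-14\right) 7\right) = \left(-4\right) \left(-98\right) = 392$)
$\left(-834 + K\right)^{2} = \left(-834 + 392\right)^{2} = \left(-442\right)^{2} = 195364$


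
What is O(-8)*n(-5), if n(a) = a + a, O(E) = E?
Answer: 80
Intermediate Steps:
n(a) = 2*a
O(-8)*n(-5) = -16*(-5) = -8*(-10) = 80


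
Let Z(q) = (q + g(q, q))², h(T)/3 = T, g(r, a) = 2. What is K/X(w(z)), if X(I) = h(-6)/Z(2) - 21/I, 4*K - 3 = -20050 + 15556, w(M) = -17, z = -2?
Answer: -50898/5 ≈ -10180.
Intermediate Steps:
h(T) = 3*T
K = -4491/4 (K = ¾ + (-20050 + 15556)/4 = ¾ + (¼)*(-4494) = ¾ - 2247/2 = -4491/4 ≈ -1122.8)
Z(q) = (2 + q)² (Z(q) = (q + 2)² = (2 + q)²)
X(I) = -9/8 - 21/I (X(I) = (3*(-6))/((2 + 2)²) - 21/I = -18/(4²) - 21/I = -18/16 - 21/I = -18*1/16 - 21/I = -9/8 - 21/I)
K/X(w(z)) = -4491/(4*(-9/8 - 21/(-17))) = -4491/(4*(-9/8 - 21*(-1/17))) = -4491/(4*(-9/8 + 21/17)) = -4491/(4*15/136) = -4491/4*136/15 = -50898/5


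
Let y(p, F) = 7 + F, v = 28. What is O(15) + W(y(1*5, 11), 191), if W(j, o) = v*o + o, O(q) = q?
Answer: 5554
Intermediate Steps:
W(j, o) = 29*o (W(j, o) = 28*o + o = 29*o)
O(15) + W(y(1*5, 11), 191) = 15 + 29*191 = 15 + 5539 = 5554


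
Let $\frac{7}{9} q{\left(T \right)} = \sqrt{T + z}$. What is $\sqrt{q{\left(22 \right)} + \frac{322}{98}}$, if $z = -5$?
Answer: $\frac{\sqrt{161 + 63 \sqrt{17}}}{7} \approx 2.9303$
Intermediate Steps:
$q{\left(T \right)} = \frac{9 \sqrt{-5 + T}}{7}$ ($q{\left(T \right)} = \frac{9 \sqrt{T - 5}}{7} = \frac{9 \sqrt{-5 + T}}{7}$)
$\sqrt{q{\left(22 \right)} + \frac{322}{98}} = \sqrt{\frac{9 \sqrt{-5 + 22}}{7} + \frac{322}{98}} = \sqrt{\frac{9 \sqrt{17}}{7} + 322 \cdot \frac{1}{98}} = \sqrt{\frac{9 \sqrt{17}}{7} + \frac{23}{7}} = \sqrt{\frac{23}{7} + \frac{9 \sqrt{17}}{7}}$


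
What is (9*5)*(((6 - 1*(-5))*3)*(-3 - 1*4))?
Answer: -10395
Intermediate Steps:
(9*5)*(((6 - 1*(-5))*3)*(-3 - 1*4)) = 45*(((6 + 5)*3)*(-3 - 4)) = 45*((11*3)*(-7)) = 45*(33*(-7)) = 45*(-231) = -10395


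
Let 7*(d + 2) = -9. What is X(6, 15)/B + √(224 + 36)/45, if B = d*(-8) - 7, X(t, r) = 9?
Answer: 7/15 + 2*√65/45 ≈ 0.82499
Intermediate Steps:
d = -23/7 (d = -2 + (⅐)*(-9) = -2 - 9/7 = -23/7 ≈ -3.2857)
B = 135/7 (B = -23/7*(-8) - 7 = 184/7 - 7 = 135/7 ≈ 19.286)
X(6, 15)/B + √(224 + 36)/45 = 9/(135/7) + √(224 + 36)/45 = 9*(7/135) + √260*(1/45) = 7/15 + (2*√65)*(1/45) = 7/15 + 2*√65/45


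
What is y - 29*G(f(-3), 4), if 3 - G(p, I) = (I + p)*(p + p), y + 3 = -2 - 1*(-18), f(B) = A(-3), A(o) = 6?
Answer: 3406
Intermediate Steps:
f(B) = 6
y = 13 (y = -3 + (-2 - 1*(-18)) = -3 + (-2 + 18) = -3 + 16 = 13)
G(p, I) = 3 - 2*p*(I + p) (G(p, I) = 3 - (I + p)*(p + p) = 3 - (I + p)*2*p = 3 - 2*p*(I + p))
y - 29*G(f(-3), 4) = 13 - 29*(3 - 2*6² - 2*4*6) = 13 - 29*(3 - 2*36 - 48) = 13 - 29*(3 - 72 - 48) = 13 - 29*(-117) = 13 + 3393 = 3406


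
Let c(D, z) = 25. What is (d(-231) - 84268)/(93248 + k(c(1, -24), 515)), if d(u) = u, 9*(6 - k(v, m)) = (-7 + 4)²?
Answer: -84499/93253 ≈ -0.90613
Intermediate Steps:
k(v, m) = 5 (k(v, m) = 6 - (-7 + 4)²/9 = 6 - ⅑*(-3)² = 6 - ⅑*9 = 6 - 1 = 5)
(d(-231) - 84268)/(93248 + k(c(1, -24), 515)) = (-231 - 84268)/(93248 + 5) = -84499/93253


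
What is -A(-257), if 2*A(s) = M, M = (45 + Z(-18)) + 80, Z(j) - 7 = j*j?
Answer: -228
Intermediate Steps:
Z(j) = 7 + j² (Z(j) = 7 + j*j = 7 + j²)
M = 456 (M = (45 + (7 + (-18)²)) + 80 = (45 + (7 + 324)) + 80 = (45 + 331) + 80 = 376 + 80 = 456)
A(s) = 228 (A(s) = (½)*456 = 228)
-A(-257) = -1*228 = -228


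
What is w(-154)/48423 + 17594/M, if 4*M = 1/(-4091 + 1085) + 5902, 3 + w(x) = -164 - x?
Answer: 10243667407945/859092344853 ≈ 11.924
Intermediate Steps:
w(x) = -167 - x (w(x) = -3 + (-164 - x) = -167 - x)
M = 17741411/12024 (M = (1/(-4091 + 1085) + 5902)/4 = (1/(-3006) + 5902)/4 = (-1/3006 + 5902)/4 = (1/4)*(17741411/3006) = 17741411/12024 ≈ 1475.5)
w(-154)/48423 + 17594/M = (-167 - 1*(-154))/48423 + 17594/(17741411/12024) = (-167 + 154)*(1/48423) + 17594*(12024/17741411) = -13*1/48423 + 211550256/17741411 = -13/48423 + 211550256/17741411 = 10243667407945/859092344853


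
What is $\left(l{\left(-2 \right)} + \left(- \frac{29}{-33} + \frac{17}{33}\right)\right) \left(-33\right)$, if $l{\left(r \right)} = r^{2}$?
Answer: $-178$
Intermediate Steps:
$\left(l{\left(-2 \right)} + \left(- \frac{29}{-33} + \frac{17}{33}\right)\right) \left(-33\right) = \left(\left(-2\right)^{2} + \left(- \frac{29}{-33} + \frac{17}{33}\right)\right) \left(-33\right) = \left(4 + \left(\left(-29\right) \left(- \frac{1}{33}\right) + 17 \cdot \frac{1}{33}\right)\right) \left(-33\right) = \left(4 + \left(\frac{29}{33} + \frac{17}{33}\right)\right) \left(-33\right) = \left(4 + \frac{46}{33}\right) \left(-33\right) = \frac{178}{33} \left(-33\right) = -178$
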